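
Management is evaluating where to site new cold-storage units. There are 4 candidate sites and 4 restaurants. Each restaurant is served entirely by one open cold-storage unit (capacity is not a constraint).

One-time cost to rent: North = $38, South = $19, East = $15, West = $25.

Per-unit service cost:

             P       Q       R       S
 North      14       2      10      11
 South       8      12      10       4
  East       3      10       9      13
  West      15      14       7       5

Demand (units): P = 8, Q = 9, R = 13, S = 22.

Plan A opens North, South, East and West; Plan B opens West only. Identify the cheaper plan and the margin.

Plan A: {North, South, East, West}: P→East 3·8=24, Q→North 2·9=18, R→West 7·13=91, S→South 4·22=88. Service 221; fixed 97; total 318.
Plan B: {West}: P→West 15·8=120, Q→West 14·9=126, R→West 7·13=91, S→West 5·22=110. Service 447; fixed 25; total 472.
Difference: |318 − 472| = 154.

Plan A is cheaper by 154.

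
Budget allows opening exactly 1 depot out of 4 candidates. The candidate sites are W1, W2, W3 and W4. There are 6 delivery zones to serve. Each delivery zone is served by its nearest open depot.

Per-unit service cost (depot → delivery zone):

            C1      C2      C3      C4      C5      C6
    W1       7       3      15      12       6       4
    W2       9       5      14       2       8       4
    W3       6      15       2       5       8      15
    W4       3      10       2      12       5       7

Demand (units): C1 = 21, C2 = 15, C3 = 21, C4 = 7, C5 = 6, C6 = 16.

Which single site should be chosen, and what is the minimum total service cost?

With exactly 1 open, each delivery zone uses its cheapest among the chosen.
{W4}: C1→W4 3·21=63, C2→W4 10·15=150, C3→W4 2·21=42, C4→W4 12·7=84, C5→W4 5·6=30, C6→W4 7·16=112. Service cost 481.
{W2}: service cost 684
{W1}: service cost 691
Among all 4 size-1 choices, {W4} is lowest.

Choose W4 only; total service cost 481.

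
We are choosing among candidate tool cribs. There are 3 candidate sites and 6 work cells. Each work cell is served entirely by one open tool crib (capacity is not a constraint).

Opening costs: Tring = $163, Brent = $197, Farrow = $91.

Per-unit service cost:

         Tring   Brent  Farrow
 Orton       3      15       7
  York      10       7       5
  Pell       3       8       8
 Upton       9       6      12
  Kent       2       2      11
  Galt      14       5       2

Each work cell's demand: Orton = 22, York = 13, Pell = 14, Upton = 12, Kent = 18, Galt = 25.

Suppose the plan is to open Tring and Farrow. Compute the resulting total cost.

Total cost: 621

Each work cell is assigned to its cheapest site among the open ones.
{Tring, Farrow}: Orton→Tring 3·22=66, York→Farrow 5·13=65, Pell→Tring 3·14=42, Upton→Tring 9·12=108, Kent→Tring 2·18=36, Galt→Farrow 2·25=50. Service 367; fixed 254; total 621.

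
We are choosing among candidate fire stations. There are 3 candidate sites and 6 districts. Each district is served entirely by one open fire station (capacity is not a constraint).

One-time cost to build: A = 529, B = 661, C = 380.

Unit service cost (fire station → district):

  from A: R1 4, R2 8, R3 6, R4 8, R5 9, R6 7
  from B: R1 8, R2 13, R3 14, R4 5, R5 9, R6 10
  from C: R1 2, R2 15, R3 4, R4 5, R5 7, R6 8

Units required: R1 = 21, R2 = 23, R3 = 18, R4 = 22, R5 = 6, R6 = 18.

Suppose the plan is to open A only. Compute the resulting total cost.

Each district is assigned to its cheapest site among the open ones.
{A}: R1→A 4·21=84, R2→A 8·23=184, R3→A 6·18=108, R4→A 8·22=176, R5→A 9·6=54, R6→A 7·18=126. Service 732; fixed 529; total 1261.

Total cost: 1261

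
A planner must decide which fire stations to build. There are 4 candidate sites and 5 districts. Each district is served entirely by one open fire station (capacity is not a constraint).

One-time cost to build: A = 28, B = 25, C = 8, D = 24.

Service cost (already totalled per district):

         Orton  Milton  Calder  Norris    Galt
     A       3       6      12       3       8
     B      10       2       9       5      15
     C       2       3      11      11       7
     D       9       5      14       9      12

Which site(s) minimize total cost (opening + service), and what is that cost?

Open C only; minimum total cost 42.

For any fixed open set, each district goes to its cheapest open site; total = fixed + service.
{C}: Orton→C 2, Milton→C 3, Calder→C 11, Norris→C 11, Galt→C 7. Service 34; fixed 8; total 42.
{B, C}: service 25 + fixed 33 = 58
{A}: service 32 + fixed 28 = 60
{A, B, C, D}: Orton→C 2, Milton→B 2, Calder→B 9, Norris→A 3, Galt→C 7. Service 23; fixed 85; total 108.
(All 15 nonempty subsets were checked; C only is lowest.)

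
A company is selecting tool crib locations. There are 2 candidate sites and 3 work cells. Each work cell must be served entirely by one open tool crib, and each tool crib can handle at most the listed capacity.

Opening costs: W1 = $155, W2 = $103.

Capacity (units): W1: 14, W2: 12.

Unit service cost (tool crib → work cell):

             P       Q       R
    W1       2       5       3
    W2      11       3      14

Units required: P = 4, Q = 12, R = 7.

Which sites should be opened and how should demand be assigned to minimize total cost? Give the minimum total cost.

Minimum total cost: 323

Open {W1, W2}: P→W1 2·4=8, Q→W2 3·12=36, R→W1 3·7=21.
Loads: W1 carries 11/14, W2 carries 12/12. Service 65; fixed 258; total 323.
Next best feasible plan costs 460.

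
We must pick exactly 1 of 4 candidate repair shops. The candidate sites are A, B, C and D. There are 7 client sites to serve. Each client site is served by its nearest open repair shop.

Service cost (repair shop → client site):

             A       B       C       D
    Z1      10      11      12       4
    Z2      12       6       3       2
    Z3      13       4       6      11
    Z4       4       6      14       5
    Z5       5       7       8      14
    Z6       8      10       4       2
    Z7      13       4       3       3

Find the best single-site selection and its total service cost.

With exactly 1 open, each client site uses its cheapest among the chosen.
{D}: Z1→D 4, Z2→D 2, Z3→D 11, Z4→D 5, Z5→D 14, Z6→D 2, Z7→D 3. Service cost 41.
{B}: service cost 48
{C}: service cost 50
Among all 4 size-1 choices, {D} is lowest.

Choose D only; total service cost 41.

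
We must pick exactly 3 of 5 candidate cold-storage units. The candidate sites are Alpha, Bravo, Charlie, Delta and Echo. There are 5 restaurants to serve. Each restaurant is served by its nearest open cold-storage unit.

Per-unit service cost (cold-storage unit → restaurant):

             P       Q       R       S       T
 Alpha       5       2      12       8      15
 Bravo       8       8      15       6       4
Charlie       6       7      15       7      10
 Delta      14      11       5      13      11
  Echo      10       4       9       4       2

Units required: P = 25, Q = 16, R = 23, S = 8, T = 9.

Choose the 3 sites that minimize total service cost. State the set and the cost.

With exactly 3 open, each restaurant uses its cheapest among the chosen.
{Alpha, Delta, Echo}: P→Alpha 5·25=125, Q→Alpha 2·16=32, R→Delta 5·23=115, S→Echo 4·8=32, T→Echo 2·9=18. Service cost 322.
{Alpha, Bravo, Delta}: service cost 356
{Charlie, Delta, Echo}: service cost 379
Among all 10 size-3 choices, {Alpha, Delta, Echo} is lowest.

Choose Alpha, Delta and Echo; total service cost 322.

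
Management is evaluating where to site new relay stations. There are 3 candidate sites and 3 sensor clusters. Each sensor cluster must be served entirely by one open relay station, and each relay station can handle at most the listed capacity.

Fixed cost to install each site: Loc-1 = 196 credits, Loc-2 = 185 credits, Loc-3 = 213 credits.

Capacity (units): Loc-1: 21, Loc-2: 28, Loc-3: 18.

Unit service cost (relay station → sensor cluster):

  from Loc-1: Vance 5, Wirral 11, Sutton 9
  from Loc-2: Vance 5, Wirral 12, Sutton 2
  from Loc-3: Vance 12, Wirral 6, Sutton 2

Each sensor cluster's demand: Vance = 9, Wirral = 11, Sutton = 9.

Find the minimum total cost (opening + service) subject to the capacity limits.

Minimum total cost: 527

Open {Loc-2, Loc-3}: Vance→Loc-2 5·9=45, Wirral→Loc-3 6·11=66, Sutton→Loc-2 2·9=18.
Loads: Loc-2 carries 18/28, Loc-3 carries 11/18. Service 129; fixed 398; total 527.
Next best feasible plan costs 565.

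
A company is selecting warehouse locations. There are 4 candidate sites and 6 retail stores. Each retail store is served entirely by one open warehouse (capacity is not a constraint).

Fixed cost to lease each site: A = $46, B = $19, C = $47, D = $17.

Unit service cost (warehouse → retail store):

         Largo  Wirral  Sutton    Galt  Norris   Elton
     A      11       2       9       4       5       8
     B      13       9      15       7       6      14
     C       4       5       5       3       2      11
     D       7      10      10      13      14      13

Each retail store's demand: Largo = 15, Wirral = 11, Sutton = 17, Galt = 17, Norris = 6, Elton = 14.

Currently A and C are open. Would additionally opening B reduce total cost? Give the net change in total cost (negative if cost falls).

No — net change +19 (cost rises by 19).

Current service cost with {A, C}: 342.
Adding B: each retail store re-picks its cheapest; new service cost 342, saving 0.
Extra fixed cost: 19. Net change = 19 − 0 = 19.
(Totals: 435 → 454.)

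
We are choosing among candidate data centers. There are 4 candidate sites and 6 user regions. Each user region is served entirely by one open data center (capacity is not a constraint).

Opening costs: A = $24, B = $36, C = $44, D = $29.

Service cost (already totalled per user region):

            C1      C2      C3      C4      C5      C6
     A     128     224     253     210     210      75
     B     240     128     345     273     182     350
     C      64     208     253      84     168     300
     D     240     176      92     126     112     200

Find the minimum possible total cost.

Minimum total cost: 688

For any fixed open set, each user region goes to its cheapest open site; total = fixed + service.
{A, B, C, D}: C1→C 64, C2→B 128, C3→D 92, C4→C 84, C5→D 112, C6→A 75. Service 555; fixed 133; total 688.
{A, C, D}: service 603 + fixed 97 = 700
{A, B, D}: service 661 + fixed 89 = 750
{A}: service 1100 + fixed 24 = 1124
No other subset beats 688.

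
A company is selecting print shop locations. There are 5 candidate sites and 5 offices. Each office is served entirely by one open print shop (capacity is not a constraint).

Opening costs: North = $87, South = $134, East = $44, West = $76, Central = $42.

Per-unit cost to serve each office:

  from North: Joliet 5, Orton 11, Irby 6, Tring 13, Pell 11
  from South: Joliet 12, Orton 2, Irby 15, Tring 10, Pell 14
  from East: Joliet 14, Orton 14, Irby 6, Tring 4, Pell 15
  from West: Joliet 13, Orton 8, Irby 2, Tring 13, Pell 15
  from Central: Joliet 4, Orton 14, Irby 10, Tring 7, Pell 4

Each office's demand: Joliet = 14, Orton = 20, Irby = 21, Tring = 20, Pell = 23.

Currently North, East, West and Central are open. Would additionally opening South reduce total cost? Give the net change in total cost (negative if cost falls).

No — net change +14 (cost rises by 14).

Current service cost with {North, East, West, Central}: 430.
Adding South: each office re-picks its cheapest; new service cost 310, saving 120.
Extra fixed cost: 134. Net change = 134 − 120 = 14.
(Totals: 679 → 693.)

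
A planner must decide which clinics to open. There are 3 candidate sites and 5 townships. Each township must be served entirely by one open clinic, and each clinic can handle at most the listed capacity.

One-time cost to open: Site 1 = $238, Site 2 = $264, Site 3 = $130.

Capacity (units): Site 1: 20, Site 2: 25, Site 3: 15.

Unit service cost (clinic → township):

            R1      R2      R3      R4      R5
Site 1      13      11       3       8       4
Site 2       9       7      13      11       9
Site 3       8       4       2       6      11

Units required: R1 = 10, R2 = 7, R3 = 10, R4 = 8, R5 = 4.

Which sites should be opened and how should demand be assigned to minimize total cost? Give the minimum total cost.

Open {Site 2, Site 3}: R1→Site 2 9·10=90, R2→Site 2 7·7=49, R3→Site 3 2·10=20, R4→Site 2 11·8=88, R5→Site 3 11·4=44.
Loads: Site 2 carries 25/25, Site 3 carries 14/15. Service 291; fixed 394; total 685.
Next best feasible plan costs 726.

Minimum total cost: 685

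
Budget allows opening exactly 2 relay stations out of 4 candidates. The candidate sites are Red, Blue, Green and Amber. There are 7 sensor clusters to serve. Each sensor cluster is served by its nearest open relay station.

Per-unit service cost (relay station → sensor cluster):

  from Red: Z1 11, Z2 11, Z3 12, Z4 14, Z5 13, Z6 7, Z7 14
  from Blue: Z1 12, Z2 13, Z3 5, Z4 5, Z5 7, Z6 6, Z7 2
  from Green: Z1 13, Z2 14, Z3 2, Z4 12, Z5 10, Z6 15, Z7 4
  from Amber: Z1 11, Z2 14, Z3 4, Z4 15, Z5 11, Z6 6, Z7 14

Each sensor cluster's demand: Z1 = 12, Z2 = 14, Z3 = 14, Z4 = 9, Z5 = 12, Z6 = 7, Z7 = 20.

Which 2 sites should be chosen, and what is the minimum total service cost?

With exactly 2 open, each sensor cluster uses its cheapest among the chosen.
{Blue, Green}: Z1→Blue 12·12=144, Z2→Blue 13·14=182, Z3→Green 2·14=28, Z4→Blue 5·9=45, Z5→Blue 7·12=84, Z6→Blue 6·7=42, Z7→Blue 2·20=40. Service cost 565.
{Red, Blue}: service cost 567
{Blue, Amber}: service cost 581
Among all 6 size-2 choices, {Blue, Green} is lowest.

Choose Blue and Green; total service cost 565.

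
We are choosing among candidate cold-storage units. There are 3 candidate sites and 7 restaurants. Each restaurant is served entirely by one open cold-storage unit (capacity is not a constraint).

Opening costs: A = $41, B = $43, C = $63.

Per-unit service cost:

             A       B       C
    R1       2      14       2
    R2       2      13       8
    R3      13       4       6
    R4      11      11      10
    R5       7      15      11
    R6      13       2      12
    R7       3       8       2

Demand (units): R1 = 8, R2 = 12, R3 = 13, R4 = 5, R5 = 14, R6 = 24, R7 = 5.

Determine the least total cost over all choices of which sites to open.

Minimum total cost: 392

For any fixed open set, each restaurant goes to its cheapest open site; total = fixed + service.
{A, B}: R1→A 2·8=16, R2→A 2·12=24, R3→B 4·13=52, R4→A 11·5=55, R5→A 7·14=98, R6→B 2·24=48, R7→A 3·5=15. Service 308; fixed 84; total 392.
{A, B, C}: service 298 + fixed 147 = 445
{B, C}: R1→C 2·8=16, R2→C 8·12=96, R3→B 4·13=52, R4→C 10·5=50, R5→C 11·14=154, R6→B 2·24=48, R7→C 2·5=10. Service 426; fixed 106; total 532.
{A}: R1→A 2·8=16, R2→A 2·12=24, R3→A 13·13=169, R4→A 11·5=55, R5→A 7·14=98, R6→A 13·24=312, R7→A 3·5=15. Service 689; fixed 41; total 730.
No other subset beats 392.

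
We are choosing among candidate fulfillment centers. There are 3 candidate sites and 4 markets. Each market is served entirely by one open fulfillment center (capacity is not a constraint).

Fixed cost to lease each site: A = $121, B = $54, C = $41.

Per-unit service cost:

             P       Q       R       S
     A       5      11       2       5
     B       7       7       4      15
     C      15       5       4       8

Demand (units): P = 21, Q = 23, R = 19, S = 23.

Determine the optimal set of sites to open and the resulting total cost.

Open A and C; minimum total cost 535.

For any fixed open set, each market goes to its cheapest open site; total = fixed + service.
{A, C}: P→A 5·21=105, Q→C 5·23=115, R→A 2·19=38, S→A 5·23=115. Service 373; fixed 162; total 535.
{A, B, C}: service 373 + fixed 216 = 589
{A, B}: service 419 + fixed 175 = 594
{C}: service 690 + fixed 41 = 731
No other subset beats 535.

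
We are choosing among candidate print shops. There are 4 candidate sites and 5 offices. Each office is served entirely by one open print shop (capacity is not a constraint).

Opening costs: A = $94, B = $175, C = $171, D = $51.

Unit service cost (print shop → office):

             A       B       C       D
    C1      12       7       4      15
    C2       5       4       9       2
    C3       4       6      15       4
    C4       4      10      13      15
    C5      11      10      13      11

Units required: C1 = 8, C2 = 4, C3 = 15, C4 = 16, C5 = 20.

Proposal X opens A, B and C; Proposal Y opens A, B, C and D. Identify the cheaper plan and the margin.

Proposal X is cheaper by 43.

Proposal X: {A, B, C}: C1→C 4·8=32, C2→B 4·4=16, C3→A 4·15=60, C4→A 4·16=64, C5→B 10·20=200. Service 372; fixed 440; total 812.
Proposal Y: {A, B, C, D}: C1→C 4·8=32, C2→D 2·4=8, C3→A 4·15=60, C4→A 4·16=64, C5→B 10·20=200. Service 364; fixed 491; total 855.
Difference: |812 − 855| = 43.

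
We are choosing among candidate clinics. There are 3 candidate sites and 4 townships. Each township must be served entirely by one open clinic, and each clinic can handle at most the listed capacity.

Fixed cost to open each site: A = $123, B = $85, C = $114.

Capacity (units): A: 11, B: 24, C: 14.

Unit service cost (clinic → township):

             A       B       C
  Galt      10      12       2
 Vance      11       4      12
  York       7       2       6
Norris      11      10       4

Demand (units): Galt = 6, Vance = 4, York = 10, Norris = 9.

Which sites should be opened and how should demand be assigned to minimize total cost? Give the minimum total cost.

Minimum total cost: 337

Open {B, C}: Galt→C 2·6=12, Vance→B 4·4=16, York→B 2·10=20, Norris→B 10·9=90.
Loads: B carries 23/24, C carries 6/14. Service 138; fixed 199; total 337.
Next best feasible plan costs 343.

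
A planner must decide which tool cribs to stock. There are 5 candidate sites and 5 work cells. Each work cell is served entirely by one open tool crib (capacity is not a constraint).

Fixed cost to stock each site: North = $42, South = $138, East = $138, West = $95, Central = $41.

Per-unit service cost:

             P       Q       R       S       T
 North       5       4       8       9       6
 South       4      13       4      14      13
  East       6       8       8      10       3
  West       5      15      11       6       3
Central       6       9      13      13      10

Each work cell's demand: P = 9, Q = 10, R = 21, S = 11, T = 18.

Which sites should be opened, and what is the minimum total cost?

For any fixed open set, each work cell goes to its cheapest open site; total = fixed + service.
{North}: P→North 5·9=45, Q→North 4·10=40, R→North 8·21=168, S→North 9·11=99, T→North 6·18=108. Service 460; fixed 42; total 502.
{North, West}: service 373 + fixed 137 = 510
{North, Central}: P→North 5·9=45, Q→North 4·10=40, R→North 8·21=168, S→North 9·11=99, T→North 6·18=108. Service 460; fixed 83; total 543.
{North, South, East, West, Central}: P→South 4·9=36, Q→North 4·10=40, R→South 4·21=84, S→West 6·11=66, T→East 3·18=54. Service 280; fixed 454; total 734.
No other subset beats 502.

Open North only; minimum total cost 502.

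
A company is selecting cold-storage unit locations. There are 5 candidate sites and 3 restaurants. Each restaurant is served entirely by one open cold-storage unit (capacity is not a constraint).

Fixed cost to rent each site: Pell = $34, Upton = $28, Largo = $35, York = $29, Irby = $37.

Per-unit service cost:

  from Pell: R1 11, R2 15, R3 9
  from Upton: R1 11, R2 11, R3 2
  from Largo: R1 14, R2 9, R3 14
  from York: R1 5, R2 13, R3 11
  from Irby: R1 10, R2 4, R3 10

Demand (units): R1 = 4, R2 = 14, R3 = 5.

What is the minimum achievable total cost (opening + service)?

For any fixed open set, each restaurant goes to its cheapest open site; total = fixed + service.
{Upton, Irby}: R1→Irby 10·4=40, R2→Irby 4·14=56, R3→Upton 2·5=10. Service 106; fixed 65; total 171.
{Upton, York, Irby}: service 86 + fixed 94 = 180
{Irby}: R1→Irby 10·4=40, R2→Irby 4·14=56, R3→Irby 10·5=50. Service 146; fixed 37; total 183.
{Pell, Upton, Largo, York, Irby}: R1→York 5·4=20, R2→Irby 4·14=56, R3→Upton 2·5=10. Service 86; fixed 163; total 249.
No other subset beats 171.

Minimum total cost: 171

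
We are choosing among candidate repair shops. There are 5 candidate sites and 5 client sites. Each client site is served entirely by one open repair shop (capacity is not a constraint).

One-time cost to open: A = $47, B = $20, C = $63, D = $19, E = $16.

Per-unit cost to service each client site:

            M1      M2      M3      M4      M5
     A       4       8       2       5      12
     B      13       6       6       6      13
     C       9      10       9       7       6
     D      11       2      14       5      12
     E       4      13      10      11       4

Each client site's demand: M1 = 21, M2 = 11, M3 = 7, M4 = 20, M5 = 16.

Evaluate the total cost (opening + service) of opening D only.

Total cost: 662

Each client site is assigned to its cheapest site among the open ones.
{D}: M1→D 11·21=231, M2→D 2·11=22, M3→D 14·7=98, M4→D 5·20=100, M5→D 12·16=192. Service 643; fixed 19; total 662.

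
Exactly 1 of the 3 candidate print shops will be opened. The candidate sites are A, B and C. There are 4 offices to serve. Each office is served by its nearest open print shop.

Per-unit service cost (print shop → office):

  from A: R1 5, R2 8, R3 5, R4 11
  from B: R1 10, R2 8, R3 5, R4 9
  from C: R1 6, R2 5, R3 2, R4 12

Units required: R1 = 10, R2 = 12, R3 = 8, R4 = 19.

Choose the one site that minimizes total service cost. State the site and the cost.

Choose C only; total service cost 364.

With exactly 1 open, each office uses its cheapest among the chosen.
{C}: R1→C 6·10=60, R2→C 5·12=60, R3→C 2·8=16, R4→C 12·19=228. Service cost 364.
{A}: service cost 395
{B}: service cost 407
Among all 3 size-1 choices, {C} is lowest.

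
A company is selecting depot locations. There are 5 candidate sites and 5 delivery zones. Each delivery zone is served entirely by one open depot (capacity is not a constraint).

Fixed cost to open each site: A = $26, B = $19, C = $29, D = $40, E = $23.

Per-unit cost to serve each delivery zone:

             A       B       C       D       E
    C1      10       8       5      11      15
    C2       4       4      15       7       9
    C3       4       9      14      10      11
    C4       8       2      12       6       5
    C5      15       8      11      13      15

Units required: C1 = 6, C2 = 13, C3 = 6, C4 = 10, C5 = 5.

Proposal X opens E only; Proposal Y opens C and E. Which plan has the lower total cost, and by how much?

Proposal Y is cheaper by 51.

Proposal X: {E}: C1→E 15·6=90, C2→E 9·13=117, C3→E 11·6=66, C4→E 5·10=50, C5→E 15·5=75. Service 398; fixed 23; total 421.
Proposal Y: {C, E}: C1→C 5·6=30, C2→E 9·13=117, C3→E 11·6=66, C4→E 5·10=50, C5→C 11·5=55. Service 318; fixed 52; total 370.
Difference: |421 − 370| = 51.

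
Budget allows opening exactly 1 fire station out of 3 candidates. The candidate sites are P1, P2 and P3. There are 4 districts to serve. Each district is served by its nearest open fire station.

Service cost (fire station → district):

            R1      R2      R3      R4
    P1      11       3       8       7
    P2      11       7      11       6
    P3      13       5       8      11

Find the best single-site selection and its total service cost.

With exactly 1 open, each district uses its cheapest among the chosen.
{P1}: R1→P1 11, R2→P1 3, R3→P1 8, R4→P1 7. Service cost 29.
{P2}: service cost 35
{P3}: service cost 37
Among all 3 size-1 choices, {P1} is lowest.

Choose P1 only; total service cost 29.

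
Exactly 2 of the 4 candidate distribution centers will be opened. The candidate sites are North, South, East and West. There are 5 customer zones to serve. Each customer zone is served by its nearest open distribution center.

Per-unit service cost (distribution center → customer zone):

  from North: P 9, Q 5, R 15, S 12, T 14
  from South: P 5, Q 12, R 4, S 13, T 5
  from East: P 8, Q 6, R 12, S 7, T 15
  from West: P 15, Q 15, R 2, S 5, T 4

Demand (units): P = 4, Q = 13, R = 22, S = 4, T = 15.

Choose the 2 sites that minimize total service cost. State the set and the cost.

Choose North and West; total service cost 225.

With exactly 2 open, each customer zone uses its cheapest among the chosen.
{North, West}: P→North 9·4=36, Q→North 5·13=65, R→West 2·22=44, S→West 5·4=20, T→West 4·15=60. Service cost 225.
{East, West}: service cost 234
{South, East}: service cost 289
Among all 6 size-2 choices, {North, West} is lowest.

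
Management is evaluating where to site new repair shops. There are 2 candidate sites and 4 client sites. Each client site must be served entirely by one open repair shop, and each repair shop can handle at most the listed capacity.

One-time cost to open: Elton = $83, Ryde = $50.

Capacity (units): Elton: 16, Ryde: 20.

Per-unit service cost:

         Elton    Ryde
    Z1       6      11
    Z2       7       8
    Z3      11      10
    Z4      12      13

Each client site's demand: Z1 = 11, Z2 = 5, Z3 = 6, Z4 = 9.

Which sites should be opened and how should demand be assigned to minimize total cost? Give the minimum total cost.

Minimum total cost: 411

Open {Elton, Ryde}: Z1→Elton 6·11=66, Z2→Elton 7·5=35, Z3→Ryde 10·6=60, Z4→Ryde 13·9=117.
Loads: Elton carries 16/16, Ryde carries 15/20. Service 278; fixed 133; total 411.
Next best feasible plan costs 416.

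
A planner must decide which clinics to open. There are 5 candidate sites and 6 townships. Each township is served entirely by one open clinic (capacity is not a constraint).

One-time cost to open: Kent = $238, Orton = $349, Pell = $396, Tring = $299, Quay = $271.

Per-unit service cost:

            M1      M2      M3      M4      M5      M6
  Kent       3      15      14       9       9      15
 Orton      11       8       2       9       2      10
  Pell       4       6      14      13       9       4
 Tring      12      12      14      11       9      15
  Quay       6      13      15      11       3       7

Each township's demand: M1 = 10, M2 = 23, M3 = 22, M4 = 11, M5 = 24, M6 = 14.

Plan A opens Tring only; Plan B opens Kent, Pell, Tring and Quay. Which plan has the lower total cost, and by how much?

Plan A is cheaper by 357.

Plan A: {Tring}: M1→Tring 12·10=120, M2→Tring 12·23=276, M3→Tring 14·22=308, M4→Tring 11·11=121, M5→Tring 9·24=216, M6→Tring 15·14=210. Service 1251; fixed 299; total 1550.
Plan B: {Kent, Pell, Tring, Quay}: M1→Kent 3·10=30, M2→Pell 6·23=138, M3→Kent 14·22=308, M4→Kent 9·11=99, M5→Quay 3·24=72, M6→Pell 4·14=56. Service 703; fixed 1204; total 1907.
Difference: |1550 − 1907| = 357.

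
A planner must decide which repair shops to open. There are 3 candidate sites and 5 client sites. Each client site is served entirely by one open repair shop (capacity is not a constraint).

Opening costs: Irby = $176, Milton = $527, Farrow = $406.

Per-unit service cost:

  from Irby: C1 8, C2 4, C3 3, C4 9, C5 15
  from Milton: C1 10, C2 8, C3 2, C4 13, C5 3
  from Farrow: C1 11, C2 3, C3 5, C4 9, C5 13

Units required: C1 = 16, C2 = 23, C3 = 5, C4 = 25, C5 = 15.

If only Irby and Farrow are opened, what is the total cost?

Total cost: 1214

Each client site is assigned to its cheapest site among the open ones.
{Irby, Farrow}: C1→Irby 8·16=128, C2→Farrow 3·23=69, C3→Irby 3·5=15, C4→Irby 9·25=225, C5→Farrow 13·15=195. Service 632; fixed 582; total 1214.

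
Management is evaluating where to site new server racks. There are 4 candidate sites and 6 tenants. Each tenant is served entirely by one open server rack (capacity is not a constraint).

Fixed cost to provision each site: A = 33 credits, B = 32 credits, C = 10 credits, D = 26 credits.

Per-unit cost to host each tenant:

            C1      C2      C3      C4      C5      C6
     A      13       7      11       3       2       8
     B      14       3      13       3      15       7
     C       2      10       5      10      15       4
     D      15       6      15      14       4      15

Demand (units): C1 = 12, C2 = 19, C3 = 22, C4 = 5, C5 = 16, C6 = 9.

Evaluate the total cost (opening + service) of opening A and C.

Each tenant is assigned to its cheapest site among the open ones.
{A, C}: C1→C 2·12=24, C2→A 7·19=133, C3→C 5·22=110, C4→A 3·5=15, C5→A 2·16=32, C6→C 4·9=36. Service 350; fixed 43; total 393.

Total cost: 393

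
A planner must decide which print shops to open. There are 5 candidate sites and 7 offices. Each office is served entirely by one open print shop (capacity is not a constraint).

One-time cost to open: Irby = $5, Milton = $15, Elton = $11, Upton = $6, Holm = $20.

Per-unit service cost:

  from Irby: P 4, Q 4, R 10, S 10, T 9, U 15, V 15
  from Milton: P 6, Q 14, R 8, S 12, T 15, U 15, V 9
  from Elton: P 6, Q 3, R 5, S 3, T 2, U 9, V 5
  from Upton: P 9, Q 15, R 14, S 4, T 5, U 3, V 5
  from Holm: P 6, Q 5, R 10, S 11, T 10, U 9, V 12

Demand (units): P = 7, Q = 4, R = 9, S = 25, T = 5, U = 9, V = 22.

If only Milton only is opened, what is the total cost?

Each office is assigned to its cheapest site among the open ones.
{Milton}: P→Milton 6·7=42, Q→Milton 14·4=56, R→Milton 8·9=72, S→Milton 12·25=300, T→Milton 15·5=75, U→Milton 15·9=135, V→Milton 9·22=198. Service 878; fixed 15; total 893.

Total cost: 893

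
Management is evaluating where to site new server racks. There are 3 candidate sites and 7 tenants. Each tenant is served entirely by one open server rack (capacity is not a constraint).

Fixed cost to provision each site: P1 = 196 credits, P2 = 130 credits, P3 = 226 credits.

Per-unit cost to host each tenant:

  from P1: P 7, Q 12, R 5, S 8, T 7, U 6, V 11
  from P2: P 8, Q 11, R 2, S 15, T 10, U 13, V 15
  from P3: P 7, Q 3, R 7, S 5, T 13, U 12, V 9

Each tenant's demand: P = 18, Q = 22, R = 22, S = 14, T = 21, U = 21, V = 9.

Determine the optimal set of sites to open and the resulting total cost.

Open P1 and P3; minimum total cost 1148.

For any fixed open set, each tenant goes to its cheapest open site; total = fixed + service.
{P1, P3}: P→P1 7·18=126, Q→P3 3·22=66, R→P1 5·22=110, S→P3 5·14=70, T→P1 7·21=147, U→P1 6·21=126, V→P3 9·9=81. Service 726; fixed 422; total 1148.
{P1}: service 984 + fixed 196 = 1180
{P2, P3}: P→P3 7·18=126, Q→P3 3·22=66, R→P2 2·22=44, S→P3 5·14=70, T→P2 10·21=210, U→P3 12·21=252, V→P3 9·9=81. Service 849; fixed 356; total 1205.
{P1, P2, P3}: service 660 + fixed 552 = 1212
No other subset beats 1148.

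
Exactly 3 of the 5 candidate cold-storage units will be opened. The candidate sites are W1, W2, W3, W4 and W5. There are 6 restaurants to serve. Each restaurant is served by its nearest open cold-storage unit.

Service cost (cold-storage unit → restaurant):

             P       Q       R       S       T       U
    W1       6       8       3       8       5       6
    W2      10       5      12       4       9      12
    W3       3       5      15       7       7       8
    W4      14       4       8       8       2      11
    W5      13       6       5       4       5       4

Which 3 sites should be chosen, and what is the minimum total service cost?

Choose W3, W4 and W5; total service cost 22.

With exactly 3 open, each restaurant uses its cheapest among the chosen.
{W3, W4, W5}: P→W3 3, Q→W4 4, R→W5 5, S→W5 4, T→W4 2, U→W5 4. Service cost 22.
{W1, W4, W5}: service cost 23
{W1, W3, W5}: service cost 24
Among all 10 size-3 choices, {W3, W4, W5} is lowest.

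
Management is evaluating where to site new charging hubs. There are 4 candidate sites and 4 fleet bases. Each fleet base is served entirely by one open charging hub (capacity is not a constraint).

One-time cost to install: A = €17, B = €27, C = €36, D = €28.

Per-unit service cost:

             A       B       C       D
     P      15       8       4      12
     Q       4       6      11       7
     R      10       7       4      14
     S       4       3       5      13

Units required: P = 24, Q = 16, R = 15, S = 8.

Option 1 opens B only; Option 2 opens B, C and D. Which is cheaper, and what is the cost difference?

Option 1: {B}: P→B 8·24=192, Q→B 6·16=96, R→B 7·15=105, S→B 3·8=24. Service 417; fixed 27; total 444.
Option 2: {B, C, D}: P→C 4·24=96, Q→B 6·16=96, R→C 4·15=60, S→B 3·8=24. Service 276; fixed 91; total 367.
Difference: |444 − 367| = 77.

Option 2 is cheaper by 77.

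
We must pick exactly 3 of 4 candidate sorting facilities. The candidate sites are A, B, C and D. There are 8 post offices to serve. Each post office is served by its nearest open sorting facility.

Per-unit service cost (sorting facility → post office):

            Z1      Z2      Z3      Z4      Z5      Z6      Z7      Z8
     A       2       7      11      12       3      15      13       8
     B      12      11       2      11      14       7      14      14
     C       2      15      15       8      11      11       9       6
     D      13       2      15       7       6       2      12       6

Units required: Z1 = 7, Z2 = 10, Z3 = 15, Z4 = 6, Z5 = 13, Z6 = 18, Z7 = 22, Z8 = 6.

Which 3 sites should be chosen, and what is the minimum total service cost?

With exactly 3 open, each post office uses its cheapest among the chosen.
{B, C, D}: Z1→C 2·7=14, Z2→D 2·10=20, Z3→B 2·15=30, Z4→D 7·6=42, Z5→D 6·13=78, Z6→D 2·18=36, Z7→C 9·22=198, Z8→C 6·6=36. Service cost 454.
{A, B, D}: service cost 481
{A, C, D}: service cost 550
Among all 4 size-3 choices, {B, C, D} is lowest.

Choose B, C and D; total service cost 454.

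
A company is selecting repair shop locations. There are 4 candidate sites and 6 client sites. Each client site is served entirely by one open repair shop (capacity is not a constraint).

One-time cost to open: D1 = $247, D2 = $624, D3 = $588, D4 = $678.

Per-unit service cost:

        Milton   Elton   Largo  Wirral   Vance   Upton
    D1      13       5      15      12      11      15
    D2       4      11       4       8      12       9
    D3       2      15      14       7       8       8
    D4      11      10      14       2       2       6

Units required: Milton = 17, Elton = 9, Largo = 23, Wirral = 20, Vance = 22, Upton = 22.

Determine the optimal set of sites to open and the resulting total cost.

For any fixed open set, each client site goes to its cheapest open site; total = fixed + service.
{D4}: Milton→D4 11·17=187, Elton→D4 10·9=90, Largo→D4 14·23=322, Wirral→D4 2·20=40, Vance→D4 2·22=44, Upton→D4 6·22=132. Service 815; fixed 678; total 1493.
{D2}: service 881 + fixed 624 = 1505
{D3}: Milton→D3 2·17=34, Elton→D3 15·9=135, Largo→D3 14·23=322, Wirral→D3 7·20=140, Vance→D3 8·22=176, Upton→D3 8·22=176. Service 983; fixed 588; total 1571.
{D1, D2, D3, D4}: service 387 + fixed 2137 = 2524
No other subset beats 1493.

Open D4 only; minimum total cost 1493.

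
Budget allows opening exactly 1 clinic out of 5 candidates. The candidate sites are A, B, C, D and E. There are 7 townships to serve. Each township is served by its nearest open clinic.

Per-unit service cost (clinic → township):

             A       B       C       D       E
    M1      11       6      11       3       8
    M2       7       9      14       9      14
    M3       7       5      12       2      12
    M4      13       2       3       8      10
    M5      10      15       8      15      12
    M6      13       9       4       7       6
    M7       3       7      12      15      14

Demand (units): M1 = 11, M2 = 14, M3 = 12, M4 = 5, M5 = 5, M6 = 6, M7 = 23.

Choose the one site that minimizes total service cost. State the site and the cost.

Choose B only; total service cost 552.

With exactly 1 open, each township uses its cheapest among the chosen.
{B}: M1→B 6·11=66, M2→B 9·14=126, M3→B 5·12=60, M4→B 2·5=10, M5→B 15·5=75, M6→B 9·6=54, M7→B 7·23=161. Service cost 552.
{A}: service cost 565
{D}: service cost 685
Among all 5 size-1 choices, {B} is lowest.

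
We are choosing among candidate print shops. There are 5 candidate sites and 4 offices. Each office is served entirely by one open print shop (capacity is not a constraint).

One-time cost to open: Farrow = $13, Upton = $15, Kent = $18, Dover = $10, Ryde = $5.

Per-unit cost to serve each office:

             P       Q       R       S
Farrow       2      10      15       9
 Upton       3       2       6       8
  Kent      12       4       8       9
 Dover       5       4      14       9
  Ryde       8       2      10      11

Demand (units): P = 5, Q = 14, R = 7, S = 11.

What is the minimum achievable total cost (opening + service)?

For any fixed open set, each office goes to its cheapest open site; total = fixed + service.
{Upton}: P→Upton 3·5=15, Q→Upton 2·14=28, R→Upton 6·7=42, S→Upton 8·11=88. Service 173; fixed 15; total 188.
{Upton, Ryde}: P→Upton 3·5=15, Q→Upton 2·14=28, R→Upton 6·7=42, S→Upton 8·11=88. Service 173; fixed 20; total 193.
{Farrow, Upton}: service 168 + fixed 28 = 196
{Farrow, Upton, Kent, Dover, Ryde}: service 168 + fixed 61 = 229
No other subset beats 188.

Minimum total cost: 188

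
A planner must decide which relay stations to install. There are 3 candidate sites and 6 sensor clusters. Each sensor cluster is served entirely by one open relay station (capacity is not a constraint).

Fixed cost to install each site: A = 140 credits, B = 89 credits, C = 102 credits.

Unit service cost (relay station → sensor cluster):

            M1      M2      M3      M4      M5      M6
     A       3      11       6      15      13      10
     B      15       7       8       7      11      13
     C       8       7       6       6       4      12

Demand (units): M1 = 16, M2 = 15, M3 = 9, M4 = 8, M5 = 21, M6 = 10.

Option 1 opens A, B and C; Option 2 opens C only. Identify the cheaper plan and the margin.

Option 2 is cheaper by 129.

Option 1: {A, B, C}: M1→A 3·16=48, M2→B 7·15=105, M3→A 6·9=54, M4→C 6·8=48, M5→C 4·21=84, M6→A 10·10=100. Service 439; fixed 331; total 770.
Option 2: {C}: M1→C 8·16=128, M2→C 7·15=105, M3→C 6·9=54, M4→C 6·8=48, M5→C 4·21=84, M6→C 12·10=120. Service 539; fixed 102; total 641.
Difference: |770 − 641| = 129.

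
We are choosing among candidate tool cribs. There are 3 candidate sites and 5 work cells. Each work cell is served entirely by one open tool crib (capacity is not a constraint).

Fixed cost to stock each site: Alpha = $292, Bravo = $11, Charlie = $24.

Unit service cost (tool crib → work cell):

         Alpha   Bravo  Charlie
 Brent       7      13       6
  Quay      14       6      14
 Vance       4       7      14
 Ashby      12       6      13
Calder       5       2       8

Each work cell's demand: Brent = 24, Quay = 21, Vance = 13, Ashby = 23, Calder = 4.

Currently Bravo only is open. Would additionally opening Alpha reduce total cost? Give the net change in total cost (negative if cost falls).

Current service cost with {Bravo}: 675.
Adding Alpha: each work cell re-picks its cheapest; new service cost 492, saving 183.
Extra fixed cost: 292. Net change = 292 − 183 = 109.
(Totals: 686 → 795.)

No — net change +109 (cost rises by 109).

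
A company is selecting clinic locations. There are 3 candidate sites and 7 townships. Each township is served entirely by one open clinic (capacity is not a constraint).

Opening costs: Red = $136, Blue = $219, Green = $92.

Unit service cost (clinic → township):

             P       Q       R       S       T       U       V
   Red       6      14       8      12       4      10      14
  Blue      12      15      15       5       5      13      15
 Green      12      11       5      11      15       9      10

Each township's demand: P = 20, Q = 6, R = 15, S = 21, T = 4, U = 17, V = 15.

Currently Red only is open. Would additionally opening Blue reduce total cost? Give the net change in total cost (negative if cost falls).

No — net change +72 (cost rises by 72).

Current service cost with {Red}: 972.
Adding Blue: each township re-picks its cheapest; new service cost 825, saving 147.
Extra fixed cost: 219. Net change = 219 − 147 = 72.
(Totals: 1108 → 1180.)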